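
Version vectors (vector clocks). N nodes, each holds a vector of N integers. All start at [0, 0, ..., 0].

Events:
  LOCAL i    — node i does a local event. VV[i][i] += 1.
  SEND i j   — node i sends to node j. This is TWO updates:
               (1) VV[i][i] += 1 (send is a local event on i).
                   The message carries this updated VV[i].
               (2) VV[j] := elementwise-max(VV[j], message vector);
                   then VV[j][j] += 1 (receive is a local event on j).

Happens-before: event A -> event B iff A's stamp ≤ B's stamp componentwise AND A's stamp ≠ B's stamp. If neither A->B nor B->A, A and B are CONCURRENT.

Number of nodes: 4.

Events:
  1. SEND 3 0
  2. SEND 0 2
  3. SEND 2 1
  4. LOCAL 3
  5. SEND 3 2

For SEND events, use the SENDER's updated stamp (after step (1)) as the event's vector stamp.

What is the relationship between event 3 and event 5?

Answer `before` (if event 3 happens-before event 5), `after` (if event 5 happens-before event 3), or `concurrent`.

Initial: VV[0]=[0, 0, 0, 0]
Initial: VV[1]=[0, 0, 0, 0]
Initial: VV[2]=[0, 0, 0, 0]
Initial: VV[3]=[0, 0, 0, 0]
Event 1: SEND 3->0: VV[3][3]++ -> VV[3]=[0, 0, 0, 1], msg_vec=[0, 0, 0, 1]; VV[0]=max(VV[0],msg_vec) then VV[0][0]++ -> VV[0]=[1, 0, 0, 1]
Event 2: SEND 0->2: VV[0][0]++ -> VV[0]=[2, 0, 0, 1], msg_vec=[2, 0, 0, 1]; VV[2]=max(VV[2],msg_vec) then VV[2][2]++ -> VV[2]=[2, 0, 1, 1]
Event 3: SEND 2->1: VV[2][2]++ -> VV[2]=[2, 0, 2, 1], msg_vec=[2, 0, 2, 1]; VV[1]=max(VV[1],msg_vec) then VV[1][1]++ -> VV[1]=[2, 1, 2, 1]
Event 4: LOCAL 3: VV[3][3]++ -> VV[3]=[0, 0, 0, 2]
Event 5: SEND 3->2: VV[3][3]++ -> VV[3]=[0, 0, 0, 3], msg_vec=[0, 0, 0, 3]; VV[2]=max(VV[2],msg_vec) then VV[2][2]++ -> VV[2]=[2, 0, 3, 3]
Event 3 stamp: [2, 0, 2, 1]
Event 5 stamp: [0, 0, 0, 3]
[2, 0, 2, 1] <= [0, 0, 0, 3]? False
[0, 0, 0, 3] <= [2, 0, 2, 1]? False
Relation: concurrent

Answer: concurrent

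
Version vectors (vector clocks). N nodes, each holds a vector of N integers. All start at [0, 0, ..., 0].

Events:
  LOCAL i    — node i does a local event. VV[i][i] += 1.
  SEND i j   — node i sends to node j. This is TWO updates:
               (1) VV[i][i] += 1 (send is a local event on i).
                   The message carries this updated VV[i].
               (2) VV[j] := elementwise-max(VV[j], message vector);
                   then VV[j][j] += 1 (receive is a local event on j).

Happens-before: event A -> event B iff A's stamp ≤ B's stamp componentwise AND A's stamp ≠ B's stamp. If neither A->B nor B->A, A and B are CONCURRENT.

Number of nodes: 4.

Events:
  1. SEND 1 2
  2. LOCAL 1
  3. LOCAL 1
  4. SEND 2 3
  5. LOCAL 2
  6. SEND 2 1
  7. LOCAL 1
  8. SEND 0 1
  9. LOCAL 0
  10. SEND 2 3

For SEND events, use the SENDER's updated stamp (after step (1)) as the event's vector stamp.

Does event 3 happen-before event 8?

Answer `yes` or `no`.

Answer: no

Derivation:
Initial: VV[0]=[0, 0, 0, 0]
Initial: VV[1]=[0, 0, 0, 0]
Initial: VV[2]=[0, 0, 0, 0]
Initial: VV[3]=[0, 0, 0, 0]
Event 1: SEND 1->2: VV[1][1]++ -> VV[1]=[0, 1, 0, 0], msg_vec=[0, 1, 0, 0]; VV[2]=max(VV[2],msg_vec) then VV[2][2]++ -> VV[2]=[0, 1, 1, 0]
Event 2: LOCAL 1: VV[1][1]++ -> VV[1]=[0, 2, 0, 0]
Event 3: LOCAL 1: VV[1][1]++ -> VV[1]=[0, 3, 0, 0]
Event 4: SEND 2->3: VV[2][2]++ -> VV[2]=[0, 1, 2, 0], msg_vec=[0, 1, 2, 0]; VV[3]=max(VV[3],msg_vec) then VV[3][3]++ -> VV[3]=[0, 1, 2, 1]
Event 5: LOCAL 2: VV[2][2]++ -> VV[2]=[0, 1, 3, 0]
Event 6: SEND 2->1: VV[2][2]++ -> VV[2]=[0, 1, 4, 0], msg_vec=[0, 1, 4, 0]; VV[1]=max(VV[1],msg_vec) then VV[1][1]++ -> VV[1]=[0, 4, 4, 0]
Event 7: LOCAL 1: VV[1][1]++ -> VV[1]=[0, 5, 4, 0]
Event 8: SEND 0->1: VV[0][0]++ -> VV[0]=[1, 0, 0, 0], msg_vec=[1, 0, 0, 0]; VV[1]=max(VV[1],msg_vec) then VV[1][1]++ -> VV[1]=[1, 6, 4, 0]
Event 9: LOCAL 0: VV[0][0]++ -> VV[0]=[2, 0, 0, 0]
Event 10: SEND 2->3: VV[2][2]++ -> VV[2]=[0, 1, 5, 0], msg_vec=[0, 1, 5, 0]; VV[3]=max(VV[3],msg_vec) then VV[3][3]++ -> VV[3]=[0, 1, 5, 2]
Event 3 stamp: [0, 3, 0, 0]
Event 8 stamp: [1, 0, 0, 0]
[0, 3, 0, 0] <= [1, 0, 0, 0]? False. Equal? False. Happens-before: False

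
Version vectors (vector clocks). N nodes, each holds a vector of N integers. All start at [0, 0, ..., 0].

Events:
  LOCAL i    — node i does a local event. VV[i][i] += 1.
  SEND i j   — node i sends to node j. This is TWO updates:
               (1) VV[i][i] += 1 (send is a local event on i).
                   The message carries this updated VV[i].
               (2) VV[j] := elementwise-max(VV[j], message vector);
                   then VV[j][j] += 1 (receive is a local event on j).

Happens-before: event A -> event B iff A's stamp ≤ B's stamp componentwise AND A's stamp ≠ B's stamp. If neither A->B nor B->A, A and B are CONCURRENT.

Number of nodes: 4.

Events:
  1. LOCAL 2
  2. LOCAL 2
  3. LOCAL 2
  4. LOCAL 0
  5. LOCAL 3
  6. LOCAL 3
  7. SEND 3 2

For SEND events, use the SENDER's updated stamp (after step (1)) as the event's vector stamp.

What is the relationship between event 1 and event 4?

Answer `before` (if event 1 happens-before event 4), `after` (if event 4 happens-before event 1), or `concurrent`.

Initial: VV[0]=[0, 0, 0, 0]
Initial: VV[1]=[0, 0, 0, 0]
Initial: VV[2]=[0, 0, 0, 0]
Initial: VV[3]=[0, 0, 0, 0]
Event 1: LOCAL 2: VV[2][2]++ -> VV[2]=[0, 0, 1, 0]
Event 2: LOCAL 2: VV[2][2]++ -> VV[2]=[0, 0, 2, 0]
Event 3: LOCAL 2: VV[2][2]++ -> VV[2]=[0, 0, 3, 0]
Event 4: LOCAL 0: VV[0][0]++ -> VV[0]=[1, 0, 0, 0]
Event 5: LOCAL 3: VV[3][3]++ -> VV[3]=[0, 0, 0, 1]
Event 6: LOCAL 3: VV[3][3]++ -> VV[3]=[0, 0, 0, 2]
Event 7: SEND 3->2: VV[3][3]++ -> VV[3]=[0, 0, 0, 3], msg_vec=[0, 0, 0, 3]; VV[2]=max(VV[2],msg_vec) then VV[2][2]++ -> VV[2]=[0, 0, 4, 3]
Event 1 stamp: [0, 0, 1, 0]
Event 4 stamp: [1, 0, 0, 0]
[0, 0, 1, 0] <= [1, 0, 0, 0]? False
[1, 0, 0, 0] <= [0, 0, 1, 0]? False
Relation: concurrent

Answer: concurrent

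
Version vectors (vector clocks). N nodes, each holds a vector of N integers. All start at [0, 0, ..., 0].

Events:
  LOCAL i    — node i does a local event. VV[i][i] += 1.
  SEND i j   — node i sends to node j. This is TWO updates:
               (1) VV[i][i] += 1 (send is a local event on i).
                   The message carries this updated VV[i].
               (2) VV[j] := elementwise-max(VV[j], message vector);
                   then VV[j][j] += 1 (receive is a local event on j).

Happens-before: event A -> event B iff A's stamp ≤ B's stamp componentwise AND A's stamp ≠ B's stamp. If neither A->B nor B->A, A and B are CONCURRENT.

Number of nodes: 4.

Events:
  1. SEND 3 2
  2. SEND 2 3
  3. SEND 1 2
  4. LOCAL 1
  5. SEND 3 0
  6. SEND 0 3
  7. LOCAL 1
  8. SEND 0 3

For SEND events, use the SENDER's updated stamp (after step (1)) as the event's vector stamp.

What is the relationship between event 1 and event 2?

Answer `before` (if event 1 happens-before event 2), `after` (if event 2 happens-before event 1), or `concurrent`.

Answer: before

Derivation:
Initial: VV[0]=[0, 0, 0, 0]
Initial: VV[1]=[0, 0, 0, 0]
Initial: VV[2]=[0, 0, 0, 0]
Initial: VV[3]=[0, 0, 0, 0]
Event 1: SEND 3->2: VV[3][3]++ -> VV[3]=[0, 0, 0, 1], msg_vec=[0, 0, 0, 1]; VV[2]=max(VV[2],msg_vec) then VV[2][2]++ -> VV[2]=[0, 0, 1, 1]
Event 2: SEND 2->3: VV[2][2]++ -> VV[2]=[0, 0, 2, 1], msg_vec=[0, 0, 2, 1]; VV[3]=max(VV[3],msg_vec) then VV[3][3]++ -> VV[3]=[0, 0, 2, 2]
Event 3: SEND 1->2: VV[1][1]++ -> VV[1]=[0, 1, 0, 0], msg_vec=[0, 1, 0, 0]; VV[2]=max(VV[2],msg_vec) then VV[2][2]++ -> VV[2]=[0, 1, 3, 1]
Event 4: LOCAL 1: VV[1][1]++ -> VV[1]=[0, 2, 0, 0]
Event 5: SEND 3->0: VV[3][3]++ -> VV[3]=[0, 0, 2, 3], msg_vec=[0, 0, 2, 3]; VV[0]=max(VV[0],msg_vec) then VV[0][0]++ -> VV[0]=[1, 0, 2, 3]
Event 6: SEND 0->3: VV[0][0]++ -> VV[0]=[2, 0, 2, 3], msg_vec=[2, 0, 2, 3]; VV[3]=max(VV[3],msg_vec) then VV[3][3]++ -> VV[3]=[2, 0, 2, 4]
Event 7: LOCAL 1: VV[1][1]++ -> VV[1]=[0, 3, 0, 0]
Event 8: SEND 0->3: VV[0][0]++ -> VV[0]=[3, 0, 2, 3], msg_vec=[3, 0, 2, 3]; VV[3]=max(VV[3],msg_vec) then VV[3][3]++ -> VV[3]=[3, 0, 2, 5]
Event 1 stamp: [0, 0, 0, 1]
Event 2 stamp: [0, 0, 2, 1]
[0, 0, 0, 1] <= [0, 0, 2, 1]? True
[0, 0, 2, 1] <= [0, 0, 0, 1]? False
Relation: before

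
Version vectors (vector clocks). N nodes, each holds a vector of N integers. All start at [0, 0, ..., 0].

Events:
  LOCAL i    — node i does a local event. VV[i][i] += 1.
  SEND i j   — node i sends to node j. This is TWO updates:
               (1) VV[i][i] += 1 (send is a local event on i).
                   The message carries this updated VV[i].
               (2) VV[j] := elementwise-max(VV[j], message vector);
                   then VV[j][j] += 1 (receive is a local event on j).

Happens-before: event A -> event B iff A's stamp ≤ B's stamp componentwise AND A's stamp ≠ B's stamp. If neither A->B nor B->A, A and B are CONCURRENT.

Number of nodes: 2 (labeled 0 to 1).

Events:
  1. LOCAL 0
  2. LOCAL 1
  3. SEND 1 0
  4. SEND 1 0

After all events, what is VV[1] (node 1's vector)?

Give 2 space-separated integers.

Answer: 0 3

Derivation:
Initial: VV[0]=[0, 0]
Initial: VV[1]=[0, 0]
Event 1: LOCAL 0: VV[0][0]++ -> VV[0]=[1, 0]
Event 2: LOCAL 1: VV[1][1]++ -> VV[1]=[0, 1]
Event 3: SEND 1->0: VV[1][1]++ -> VV[1]=[0, 2], msg_vec=[0, 2]; VV[0]=max(VV[0],msg_vec) then VV[0][0]++ -> VV[0]=[2, 2]
Event 4: SEND 1->0: VV[1][1]++ -> VV[1]=[0, 3], msg_vec=[0, 3]; VV[0]=max(VV[0],msg_vec) then VV[0][0]++ -> VV[0]=[3, 3]
Final vectors: VV[0]=[3, 3]; VV[1]=[0, 3]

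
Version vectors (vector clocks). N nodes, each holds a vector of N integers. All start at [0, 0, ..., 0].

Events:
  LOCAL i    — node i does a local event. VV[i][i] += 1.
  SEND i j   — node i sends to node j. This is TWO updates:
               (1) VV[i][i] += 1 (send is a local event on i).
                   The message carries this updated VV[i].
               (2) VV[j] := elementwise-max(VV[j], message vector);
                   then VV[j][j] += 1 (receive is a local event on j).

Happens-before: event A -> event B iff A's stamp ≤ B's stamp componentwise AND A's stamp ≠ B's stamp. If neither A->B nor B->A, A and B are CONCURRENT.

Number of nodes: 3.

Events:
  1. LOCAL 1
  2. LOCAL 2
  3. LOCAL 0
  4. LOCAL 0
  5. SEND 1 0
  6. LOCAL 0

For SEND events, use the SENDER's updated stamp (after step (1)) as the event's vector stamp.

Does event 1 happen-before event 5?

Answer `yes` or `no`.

Answer: yes

Derivation:
Initial: VV[0]=[0, 0, 0]
Initial: VV[1]=[0, 0, 0]
Initial: VV[2]=[0, 0, 0]
Event 1: LOCAL 1: VV[1][1]++ -> VV[1]=[0, 1, 0]
Event 2: LOCAL 2: VV[2][2]++ -> VV[2]=[0, 0, 1]
Event 3: LOCAL 0: VV[0][0]++ -> VV[0]=[1, 0, 0]
Event 4: LOCAL 0: VV[0][0]++ -> VV[0]=[2, 0, 0]
Event 5: SEND 1->0: VV[1][1]++ -> VV[1]=[0, 2, 0], msg_vec=[0, 2, 0]; VV[0]=max(VV[0],msg_vec) then VV[0][0]++ -> VV[0]=[3, 2, 0]
Event 6: LOCAL 0: VV[0][0]++ -> VV[0]=[4, 2, 0]
Event 1 stamp: [0, 1, 0]
Event 5 stamp: [0, 2, 0]
[0, 1, 0] <= [0, 2, 0]? True. Equal? False. Happens-before: True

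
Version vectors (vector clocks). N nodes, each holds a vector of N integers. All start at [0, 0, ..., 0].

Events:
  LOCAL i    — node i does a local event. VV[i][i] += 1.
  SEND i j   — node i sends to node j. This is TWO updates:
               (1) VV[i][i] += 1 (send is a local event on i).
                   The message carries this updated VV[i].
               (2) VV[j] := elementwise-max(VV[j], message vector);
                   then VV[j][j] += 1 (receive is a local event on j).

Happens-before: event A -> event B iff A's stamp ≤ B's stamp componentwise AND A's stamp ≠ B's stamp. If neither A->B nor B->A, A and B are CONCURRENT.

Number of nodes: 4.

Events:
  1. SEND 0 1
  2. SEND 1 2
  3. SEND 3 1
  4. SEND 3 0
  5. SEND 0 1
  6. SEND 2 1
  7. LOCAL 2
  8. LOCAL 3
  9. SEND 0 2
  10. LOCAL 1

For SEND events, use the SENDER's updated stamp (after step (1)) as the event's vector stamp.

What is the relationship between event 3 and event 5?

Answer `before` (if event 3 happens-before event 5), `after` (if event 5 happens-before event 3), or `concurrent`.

Answer: before

Derivation:
Initial: VV[0]=[0, 0, 0, 0]
Initial: VV[1]=[0, 0, 0, 0]
Initial: VV[2]=[0, 0, 0, 0]
Initial: VV[3]=[0, 0, 0, 0]
Event 1: SEND 0->1: VV[0][0]++ -> VV[0]=[1, 0, 0, 0], msg_vec=[1, 0, 0, 0]; VV[1]=max(VV[1],msg_vec) then VV[1][1]++ -> VV[1]=[1, 1, 0, 0]
Event 2: SEND 1->2: VV[1][1]++ -> VV[1]=[1, 2, 0, 0], msg_vec=[1, 2, 0, 0]; VV[2]=max(VV[2],msg_vec) then VV[2][2]++ -> VV[2]=[1, 2, 1, 0]
Event 3: SEND 3->1: VV[3][3]++ -> VV[3]=[0, 0, 0, 1], msg_vec=[0, 0, 0, 1]; VV[1]=max(VV[1],msg_vec) then VV[1][1]++ -> VV[1]=[1, 3, 0, 1]
Event 4: SEND 3->0: VV[3][3]++ -> VV[3]=[0, 0, 0, 2], msg_vec=[0, 0, 0, 2]; VV[0]=max(VV[0],msg_vec) then VV[0][0]++ -> VV[0]=[2, 0, 0, 2]
Event 5: SEND 0->1: VV[0][0]++ -> VV[0]=[3, 0, 0, 2], msg_vec=[3, 0, 0, 2]; VV[1]=max(VV[1],msg_vec) then VV[1][1]++ -> VV[1]=[3, 4, 0, 2]
Event 6: SEND 2->1: VV[2][2]++ -> VV[2]=[1, 2, 2, 0], msg_vec=[1, 2, 2, 0]; VV[1]=max(VV[1],msg_vec) then VV[1][1]++ -> VV[1]=[3, 5, 2, 2]
Event 7: LOCAL 2: VV[2][2]++ -> VV[2]=[1, 2, 3, 0]
Event 8: LOCAL 3: VV[3][3]++ -> VV[3]=[0, 0, 0, 3]
Event 9: SEND 0->2: VV[0][0]++ -> VV[0]=[4, 0, 0, 2], msg_vec=[4, 0, 0, 2]; VV[2]=max(VV[2],msg_vec) then VV[2][2]++ -> VV[2]=[4, 2, 4, 2]
Event 10: LOCAL 1: VV[1][1]++ -> VV[1]=[3, 6, 2, 2]
Event 3 stamp: [0, 0, 0, 1]
Event 5 stamp: [3, 0, 0, 2]
[0, 0, 0, 1] <= [3, 0, 0, 2]? True
[3, 0, 0, 2] <= [0, 0, 0, 1]? False
Relation: before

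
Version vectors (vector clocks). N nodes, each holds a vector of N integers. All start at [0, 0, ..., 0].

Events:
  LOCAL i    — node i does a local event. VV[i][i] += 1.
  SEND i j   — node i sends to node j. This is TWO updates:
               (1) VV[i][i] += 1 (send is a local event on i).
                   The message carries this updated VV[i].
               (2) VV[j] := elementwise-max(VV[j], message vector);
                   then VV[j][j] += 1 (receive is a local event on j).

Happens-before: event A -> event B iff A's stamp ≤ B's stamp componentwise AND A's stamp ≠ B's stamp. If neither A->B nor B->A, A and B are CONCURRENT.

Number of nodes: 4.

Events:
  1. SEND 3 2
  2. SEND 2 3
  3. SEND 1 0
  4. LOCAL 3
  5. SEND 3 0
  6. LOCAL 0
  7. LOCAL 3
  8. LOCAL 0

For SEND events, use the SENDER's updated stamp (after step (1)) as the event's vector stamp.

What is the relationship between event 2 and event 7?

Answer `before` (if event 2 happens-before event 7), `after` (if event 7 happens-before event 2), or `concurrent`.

Initial: VV[0]=[0, 0, 0, 0]
Initial: VV[1]=[0, 0, 0, 0]
Initial: VV[2]=[0, 0, 0, 0]
Initial: VV[3]=[0, 0, 0, 0]
Event 1: SEND 3->2: VV[3][3]++ -> VV[3]=[0, 0, 0, 1], msg_vec=[0, 0, 0, 1]; VV[2]=max(VV[2],msg_vec) then VV[2][2]++ -> VV[2]=[0, 0, 1, 1]
Event 2: SEND 2->3: VV[2][2]++ -> VV[2]=[0, 0, 2, 1], msg_vec=[0, 0, 2, 1]; VV[3]=max(VV[3],msg_vec) then VV[3][3]++ -> VV[3]=[0, 0, 2, 2]
Event 3: SEND 1->0: VV[1][1]++ -> VV[1]=[0, 1, 0, 0], msg_vec=[0, 1, 0, 0]; VV[0]=max(VV[0],msg_vec) then VV[0][0]++ -> VV[0]=[1, 1, 0, 0]
Event 4: LOCAL 3: VV[3][3]++ -> VV[3]=[0, 0, 2, 3]
Event 5: SEND 3->0: VV[3][3]++ -> VV[3]=[0, 0, 2, 4], msg_vec=[0, 0, 2, 4]; VV[0]=max(VV[0],msg_vec) then VV[0][0]++ -> VV[0]=[2, 1, 2, 4]
Event 6: LOCAL 0: VV[0][0]++ -> VV[0]=[3, 1, 2, 4]
Event 7: LOCAL 3: VV[3][3]++ -> VV[3]=[0, 0, 2, 5]
Event 8: LOCAL 0: VV[0][0]++ -> VV[0]=[4, 1, 2, 4]
Event 2 stamp: [0, 0, 2, 1]
Event 7 stamp: [0, 0, 2, 5]
[0, 0, 2, 1] <= [0, 0, 2, 5]? True
[0, 0, 2, 5] <= [0, 0, 2, 1]? False
Relation: before

Answer: before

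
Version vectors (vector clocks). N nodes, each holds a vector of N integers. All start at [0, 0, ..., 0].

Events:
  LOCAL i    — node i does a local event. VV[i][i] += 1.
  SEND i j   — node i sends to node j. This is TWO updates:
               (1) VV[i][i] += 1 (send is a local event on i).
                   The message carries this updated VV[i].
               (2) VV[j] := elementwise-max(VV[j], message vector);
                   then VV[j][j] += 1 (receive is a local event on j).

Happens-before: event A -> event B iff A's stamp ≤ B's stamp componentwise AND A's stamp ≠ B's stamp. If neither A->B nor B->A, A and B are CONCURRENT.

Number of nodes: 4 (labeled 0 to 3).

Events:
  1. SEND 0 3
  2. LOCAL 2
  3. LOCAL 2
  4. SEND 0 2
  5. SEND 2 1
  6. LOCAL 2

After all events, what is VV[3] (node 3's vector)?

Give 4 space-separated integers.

Initial: VV[0]=[0, 0, 0, 0]
Initial: VV[1]=[0, 0, 0, 0]
Initial: VV[2]=[0, 0, 0, 0]
Initial: VV[3]=[0, 0, 0, 0]
Event 1: SEND 0->3: VV[0][0]++ -> VV[0]=[1, 0, 0, 0], msg_vec=[1, 0, 0, 0]; VV[3]=max(VV[3],msg_vec) then VV[3][3]++ -> VV[3]=[1, 0, 0, 1]
Event 2: LOCAL 2: VV[2][2]++ -> VV[2]=[0, 0, 1, 0]
Event 3: LOCAL 2: VV[2][2]++ -> VV[2]=[0, 0, 2, 0]
Event 4: SEND 0->2: VV[0][0]++ -> VV[0]=[2, 0, 0, 0], msg_vec=[2, 0, 0, 0]; VV[2]=max(VV[2],msg_vec) then VV[2][2]++ -> VV[2]=[2, 0, 3, 0]
Event 5: SEND 2->1: VV[2][2]++ -> VV[2]=[2, 0, 4, 0], msg_vec=[2, 0, 4, 0]; VV[1]=max(VV[1],msg_vec) then VV[1][1]++ -> VV[1]=[2, 1, 4, 0]
Event 6: LOCAL 2: VV[2][2]++ -> VV[2]=[2, 0, 5, 0]
Final vectors: VV[0]=[2, 0, 0, 0]; VV[1]=[2, 1, 4, 0]; VV[2]=[2, 0, 5, 0]; VV[3]=[1, 0, 0, 1]

Answer: 1 0 0 1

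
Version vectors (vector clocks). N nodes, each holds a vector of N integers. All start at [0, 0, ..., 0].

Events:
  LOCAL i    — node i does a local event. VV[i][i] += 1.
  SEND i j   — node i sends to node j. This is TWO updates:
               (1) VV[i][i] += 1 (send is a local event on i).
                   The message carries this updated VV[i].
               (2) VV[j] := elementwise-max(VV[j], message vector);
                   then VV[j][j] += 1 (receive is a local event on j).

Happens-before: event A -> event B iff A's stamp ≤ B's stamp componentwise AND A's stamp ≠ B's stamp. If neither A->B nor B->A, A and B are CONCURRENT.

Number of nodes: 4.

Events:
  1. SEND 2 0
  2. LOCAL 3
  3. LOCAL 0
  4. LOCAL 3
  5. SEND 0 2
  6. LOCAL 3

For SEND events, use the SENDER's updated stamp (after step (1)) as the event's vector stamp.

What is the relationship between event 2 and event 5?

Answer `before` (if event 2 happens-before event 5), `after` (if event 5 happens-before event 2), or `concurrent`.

Initial: VV[0]=[0, 0, 0, 0]
Initial: VV[1]=[0, 0, 0, 0]
Initial: VV[2]=[0, 0, 0, 0]
Initial: VV[3]=[0, 0, 0, 0]
Event 1: SEND 2->0: VV[2][2]++ -> VV[2]=[0, 0, 1, 0], msg_vec=[0, 0, 1, 0]; VV[0]=max(VV[0],msg_vec) then VV[0][0]++ -> VV[0]=[1, 0, 1, 0]
Event 2: LOCAL 3: VV[3][3]++ -> VV[3]=[0, 0, 0, 1]
Event 3: LOCAL 0: VV[0][0]++ -> VV[0]=[2, 0, 1, 0]
Event 4: LOCAL 3: VV[3][3]++ -> VV[3]=[0, 0, 0, 2]
Event 5: SEND 0->2: VV[0][0]++ -> VV[0]=[3, 0, 1, 0], msg_vec=[3, 0, 1, 0]; VV[2]=max(VV[2],msg_vec) then VV[2][2]++ -> VV[2]=[3, 0, 2, 0]
Event 6: LOCAL 3: VV[3][3]++ -> VV[3]=[0, 0, 0, 3]
Event 2 stamp: [0, 0, 0, 1]
Event 5 stamp: [3, 0, 1, 0]
[0, 0, 0, 1] <= [3, 0, 1, 0]? False
[3, 0, 1, 0] <= [0, 0, 0, 1]? False
Relation: concurrent

Answer: concurrent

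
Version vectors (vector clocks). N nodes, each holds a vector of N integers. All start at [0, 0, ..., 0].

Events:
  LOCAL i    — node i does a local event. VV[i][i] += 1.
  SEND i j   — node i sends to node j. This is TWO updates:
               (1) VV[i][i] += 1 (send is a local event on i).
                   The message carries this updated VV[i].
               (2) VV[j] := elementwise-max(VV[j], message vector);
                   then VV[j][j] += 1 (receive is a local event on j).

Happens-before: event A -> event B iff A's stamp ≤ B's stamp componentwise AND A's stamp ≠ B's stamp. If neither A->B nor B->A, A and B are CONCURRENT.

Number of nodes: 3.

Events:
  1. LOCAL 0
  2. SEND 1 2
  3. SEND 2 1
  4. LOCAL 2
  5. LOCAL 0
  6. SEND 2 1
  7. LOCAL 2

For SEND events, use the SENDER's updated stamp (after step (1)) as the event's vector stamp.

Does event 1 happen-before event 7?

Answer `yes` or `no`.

Answer: no

Derivation:
Initial: VV[0]=[0, 0, 0]
Initial: VV[1]=[0, 0, 0]
Initial: VV[2]=[0, 0, 0]
Event 1: LOCAL 0: VV[0][0]++ -> VV[0]=[1, 0, 0]
Event 2: SEND 1->2: VV[1][1]++ -> VV[1]=[0, 1, 0], msg_vec=[0, 1, 0]; VV[2]=max(VV[2],msg_vec) then VV[2][2]++ -> VV[2]=[0, 1, 1]
Event 3: SEND 2->1: VV[2][2]++ -> VV[2]=[0, 1, 2], msg_vec=[0, 1, 2]; VV[1]=max(VV[1],msg_vec) then VV[1][1]++ -> VV[1]=[0, 2, 2]
Event 4: LOCAL 2: VV[2][2]++ -> VV[2]=[0, 1, 3]
Event 5: LOCAL 0: VV[0][0]++ -> VV[0]=[2, 0, 0]
Event 6: SEND 2->1: VV[2][2]++ -> VV[2]=[0, 1, 4], msg_vec=[0, 1, 4]; VV[1]=max(VV[1],msg_vec) then VV[1][1]++ -> VV[1]=[0, 3, 4]
Event 7: LOCAL 2: VV[2][2]++ -> VV[2]=[0, 1, 5]
Event 1 stamp: [1, 0, 0]
Event 7 stamp: [0, 1, 5]
[1, 0, 0] <= [0, 1, 5]? False. Equal? False. Happens-before: False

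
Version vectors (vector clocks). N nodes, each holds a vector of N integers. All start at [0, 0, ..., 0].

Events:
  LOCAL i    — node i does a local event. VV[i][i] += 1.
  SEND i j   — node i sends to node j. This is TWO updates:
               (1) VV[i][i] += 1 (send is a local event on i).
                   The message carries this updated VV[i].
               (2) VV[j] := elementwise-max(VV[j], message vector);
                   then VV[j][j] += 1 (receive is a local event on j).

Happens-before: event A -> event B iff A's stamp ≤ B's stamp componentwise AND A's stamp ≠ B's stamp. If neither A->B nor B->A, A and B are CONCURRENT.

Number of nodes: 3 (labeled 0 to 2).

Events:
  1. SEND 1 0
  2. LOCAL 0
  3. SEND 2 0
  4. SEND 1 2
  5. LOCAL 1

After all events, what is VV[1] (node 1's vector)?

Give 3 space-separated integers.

Initial: VV[0]=[0, 0, 0]
Initial: VV[1]=[0, 0, 0]
Initial: VV[2]=[0, 0, 0]
Event 1: SEND 1->0: VV[1][1]++ -> VV[1]=[0, 1, 0], msg_vec=[0, 1, 0]; VV[0]=max(VV[0],msg_vec) then VV[0][0]++ -> VV[0]=[1, 1, 0]
Event 2: LOCAL 0: VV[0][0]++ -> VV[0]=[2, 1, 0]
Event 3: SEND 2->0: VV[2][2]++ -> VV[2]=[0, 0, 1], msg_vec=[0, 0, 1]; VV[0]=max(VV[0],msg_vec) then VV[0][0]++ -> VV[0]=[3, 1, 1]
Event 4: SEND 1->2: VV[1][1]++ -> VV[1]=[0, 2, 0], msg_vec=[0, 2, 0]; VV[2]=max(VV[2],msg_vec) then VV[2][2]++ -> VV[2]=[0, 2, 2]
Event 5: LOCAL 1: VV[1][1]++ -> VV[1]=[0, 3, 0]
Final vectors: VV[0]=[3, 1, 1]; VV[1]=[0, 3, 0]; VV[2]=[0, 2, 2]

Answer: 0 3 0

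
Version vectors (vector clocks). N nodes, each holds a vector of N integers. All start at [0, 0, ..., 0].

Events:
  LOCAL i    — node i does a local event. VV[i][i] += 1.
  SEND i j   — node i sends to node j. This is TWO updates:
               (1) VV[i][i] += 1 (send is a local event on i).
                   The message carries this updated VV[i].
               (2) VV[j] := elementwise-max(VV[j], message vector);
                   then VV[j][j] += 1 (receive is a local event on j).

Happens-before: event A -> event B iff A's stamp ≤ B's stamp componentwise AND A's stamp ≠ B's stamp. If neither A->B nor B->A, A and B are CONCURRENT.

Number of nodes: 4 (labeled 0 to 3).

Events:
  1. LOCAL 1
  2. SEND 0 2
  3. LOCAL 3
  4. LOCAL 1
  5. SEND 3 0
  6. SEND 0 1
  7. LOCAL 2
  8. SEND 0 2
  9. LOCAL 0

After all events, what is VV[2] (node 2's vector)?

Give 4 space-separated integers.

Answer: 4 0 3 2

Derivation:
Initial: VV[0]=[0, 0, 0, 0]
Initial: VV[1]=[0, 0, 0, 0]
Initial: VV[2]=[0, 0, 0, 0]
Initial: VV[3]=[0, 0, 0, 0]
Event 1: LOCAL 1: VV[1][1]++ -> VV[1]=[0, 1, 0, 0]
Event 2: SEND 0->2: VV[0][0]++ -> VV[0]=[1, 0, 0, 0], msg_vec=[1, 0, 0, 0]; VV[2]=max(VV[2],msg_vec) then VV[2][2]++ -> VV[2]=[1, 0, 1, 0]
Event 3: LOCAL 3: VV[3][3]++ -> VV[3]=[0, 0, 0, 1]
Event 4: LOCAL 1: VV[1][1]++ -> VV[1]=[0, 2, 0, 0]
Event 5: SEND 3->0: VV[3][3]++ -> VV[3]=[0, 0, 0, 2], msg_vec=[0, 0, 0, 2]; VV[0]=max(VV[0],msg_vec) then VV[0][0]++ -> VV[0]=[2, 0, 0, 2]
Event 6: SEND 0->1: VV[0][0]++ -> VV[0]=[3, 0, 0, 2], msg_vec=[3, 0, 0, 2]; VV[1]=max(VV[1],msg_vec) then VV[1][1]++ -> VV[1]=[3, 3, 0, 2]
Event 7: LOCAL 2: VV[2][2]++ -> VV[2]=[1, 0, 2, 0]
Event 8: SEND 0->2: VV[0][0]++ -> VV[0]=[4, 0, 0, 2], msg_vec=[4, 0, 0, 2]; VV[2]=max(VV[2],msg_vec) then VV[2][2]++ -> VV[2]=[4, 0, 3, 2]
Event 9: LOCAL 0: VV[0][0]++ -> VV[0]=[5, 0, 0, 2]
Final vectors: VV[0]=[5, 0, 0, 2]; VV[1]=[3, 3, 0, 2]; VV[2]=[4, 0, 3, 2]; VV[3]=[0, 0, 0, 2]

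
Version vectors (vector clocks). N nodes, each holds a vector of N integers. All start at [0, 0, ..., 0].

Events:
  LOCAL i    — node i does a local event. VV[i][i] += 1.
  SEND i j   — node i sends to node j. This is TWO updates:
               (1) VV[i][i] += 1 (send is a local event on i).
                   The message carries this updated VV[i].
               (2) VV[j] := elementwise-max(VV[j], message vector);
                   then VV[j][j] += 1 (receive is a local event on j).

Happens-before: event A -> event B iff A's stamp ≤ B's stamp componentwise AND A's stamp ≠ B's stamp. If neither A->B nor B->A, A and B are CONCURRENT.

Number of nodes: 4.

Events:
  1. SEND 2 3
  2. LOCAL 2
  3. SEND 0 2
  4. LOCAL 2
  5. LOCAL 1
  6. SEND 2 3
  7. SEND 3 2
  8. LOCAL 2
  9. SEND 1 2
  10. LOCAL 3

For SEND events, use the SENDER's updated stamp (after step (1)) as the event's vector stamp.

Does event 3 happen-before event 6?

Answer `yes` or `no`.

Initial: VV[0]=[0, 0, 0, 0]
Initial: VV[1]=[0, 0, 0, 0]
Initial: VV[2]=[0, 0, 0, 0]
Initial: VV[3]=[0, 0, 0, 0]
Event 1: SEND 2->3: VV[2][2]++ -> VV[2]=[0, 0, 1, 0], msg_vec=[0, 0, 1, 0]; VV[3]=max(VV[3],msg_vec) then VV[3][3]++ -> VV[3]=[0, 0, 1, 1]
Event 2: LOCAL 2: VV[2][2]++ -> VV[2]=[0, 0, 2, 0]
Event 3: SEND 0->2: VV[0][0]++ -> VV[0]=[1, 0, 0, 0], msg_vec=[1, 0, 0, 0]; VV[2]=max(VV[2],msg_vec) then VV[2][2]++ -> VV[2]=[1, 0, 3, 0]
Event 4: LOCAL 2: VV[2][2]++ -> VV[2]=[1, 0, 4, 0]
Event 5: LOCAL 1: VV[1][1]++ -> VV[1]=[0, 1, 0, 0]
Event 6: SEND 2->3: VV[2][2]++ -> VV[2]=[1, 0, 5, 0], msg_vec=[1, 0, 5, 0]; VV[3]=max(VV[3],msg_vec) then VV[3][3]++ -> VV[3]=[1, 0, 5, 2]
Event 7: SEND 3->2: VV[3][3]++ -> VV[3]=[1, 0, 5, 3], msg_vec=[1, 0, 5, 3]; VV[2]=max(VV[2],msg_vec) then VV[2][2]++ -> VV[2]=[1, 0, 6, 3]
Event 8: LOCAL 2: VV[2][2]++ -> VV[2]=[1, 0, 7, 3]
Event 9: SEND 1->2: VV[1][1]++ -> VV[1]=[0, 2, 0, 0], msg_vec=[0, 2, 0, 0]; VV[2]=max(VV[2],msg_vec) then VV[2][2]++ -> VV[2]=[1, 2, 8, 3]
Event 10: LOCAL 3: VV[3][3]++ -> VV[3]=[1, 0, 5, 4]
Event 3 stamp: [1, 0, 0, 0]
Event 6 stamp: [1, 0, 5, 0]
[1, 0, 0, 0] <= [1, 0, 5, 0]? True. Equal? False. Happens-before: True

Answer: yes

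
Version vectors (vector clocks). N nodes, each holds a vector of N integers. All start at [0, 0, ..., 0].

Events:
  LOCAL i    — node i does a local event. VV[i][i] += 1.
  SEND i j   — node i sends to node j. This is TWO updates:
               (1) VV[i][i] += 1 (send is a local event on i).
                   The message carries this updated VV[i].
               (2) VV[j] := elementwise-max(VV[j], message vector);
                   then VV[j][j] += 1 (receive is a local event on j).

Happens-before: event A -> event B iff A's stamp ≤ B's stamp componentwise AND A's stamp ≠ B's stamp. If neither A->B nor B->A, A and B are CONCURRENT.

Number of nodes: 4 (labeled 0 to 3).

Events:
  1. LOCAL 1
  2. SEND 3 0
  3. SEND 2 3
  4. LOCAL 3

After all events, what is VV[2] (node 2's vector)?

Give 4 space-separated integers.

Answer: 0 0 1 0

Derivation:
Initial: VV[0]=[0, 0, 0, 0]
Initial: VV[1]=[0, 0, 0, 0]
Initial: VV[2]=[0, 0, 0, 0]
Initial: VV[3]=[0, 0, 0, 0]
Event 1: LOCAL 1: VV[1][1]++ -> VV[1]=[0, 1, 0, 0]
Event 2: SEND 3->0: VV[3][3]++ -> VV[3]=[0, 0, 0, 1], msg_vec=[0, 0, 0, 1]; VV[0]=max(VV[0],msg_vec) then VV[0][0]++ -> VV[0]=[1, 0, 0, 1]
Event 3: SEND 2->3: VV[2][2]++ -> VV[2]=[0, 0, 1, 0], msg_vec=[0, 0, 1, 0]; VV[3]=max(VV[3],msg_vec) then VV[3][3]++ -> VV[3]=[0, 0, 1, 2]
Event 4: LOCAL 3: VV[3][3]++ -> VV[3]=[0, 0, 1, 3]
Final vectors: VV[0]=[1, 0, 0, 1]; VV[1]=[0, 1, 0, 0]; VV[2]=[0, 0, 1, 0]; VV[3]=[0, 0, 1, 3]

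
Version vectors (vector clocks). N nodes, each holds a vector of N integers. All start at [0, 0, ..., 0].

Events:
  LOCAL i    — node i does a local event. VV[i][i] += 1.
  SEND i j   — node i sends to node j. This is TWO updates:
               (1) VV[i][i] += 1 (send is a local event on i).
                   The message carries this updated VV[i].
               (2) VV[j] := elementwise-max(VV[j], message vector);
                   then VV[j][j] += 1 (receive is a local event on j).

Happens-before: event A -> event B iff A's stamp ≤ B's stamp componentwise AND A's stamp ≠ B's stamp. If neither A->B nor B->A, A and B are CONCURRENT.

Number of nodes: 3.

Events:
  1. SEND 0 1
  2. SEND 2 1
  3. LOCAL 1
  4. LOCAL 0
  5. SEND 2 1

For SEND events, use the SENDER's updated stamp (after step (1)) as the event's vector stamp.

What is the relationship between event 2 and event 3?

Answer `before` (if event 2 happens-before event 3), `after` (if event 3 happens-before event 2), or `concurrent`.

Answer: before

Derivation:
Initial: VV[0]=[0, 0, 0]
Initial: VV[1]=[0, 0, 0]
Initial: VV[2]=[0, 0, 0]
Event 1: SEND 0->1: VV[0][0]++ -> VV[0]=[1, 0, 0], msg_vec=[1, 0, 0]; VV[1]=max(VV[1],msg_vec) then VV[1][1]++ -> VV[1]=[1, 1, 0]
Event 2: SEND 2->1: VV[2][2]++ -> VV[2]=[0, 0, 1], msg_vec=[0, 0, 1]; VV[1]=max(VV[1],msg_vec) then VV[1][1]++ -> VV[1]=[1, 2, 1]
Event 3: LOCAL 1: VV[1][1]++ -> VV[1]=[1, 3, 1]
Event 4: LOCAL 0: VV[0][0]++ -> VV[0]=[2, 0, 0]
Event 5: SEND 2->1: VV[2][2]++ -> VV[2]=[0, 0, 2], msg_vec=[0, 0, 2]; VV[1]=max(VV[1],msg_vec) then VV[1][1]++ -> VV[1]=[1, 4, 2]
Event 2 stamp: [0, 0, 1]
Event 3 stamp: [1, 3, 1]
[0, 0, 1] <= [1, 3, 1]? True
[1, 3, 1] <= [0, 0, 1]? False
Relation: before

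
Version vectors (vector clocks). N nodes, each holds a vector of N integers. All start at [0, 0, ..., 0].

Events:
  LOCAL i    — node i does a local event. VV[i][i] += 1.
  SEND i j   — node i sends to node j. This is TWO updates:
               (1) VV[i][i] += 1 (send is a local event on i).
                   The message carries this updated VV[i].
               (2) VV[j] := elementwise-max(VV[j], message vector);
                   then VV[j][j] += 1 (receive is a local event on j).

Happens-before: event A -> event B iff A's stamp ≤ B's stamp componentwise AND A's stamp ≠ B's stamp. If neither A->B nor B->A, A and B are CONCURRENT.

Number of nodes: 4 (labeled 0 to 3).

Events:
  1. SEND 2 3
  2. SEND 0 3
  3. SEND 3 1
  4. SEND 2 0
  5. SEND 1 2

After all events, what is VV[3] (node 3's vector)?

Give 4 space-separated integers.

Initial: VV[0]=[0, 0, 0, 0]
Initial: VV[1]=[0, 0, 0, 0]
Initial: VV[2]=[0, 0, 0, 0]
Initial: VV[3]=[0, 0, 0, 0]
Event 1: SEND 2->3: VV[2][2]++ -> VV[2]=[0, 0, 1, 0], msg_vec=[0, 0, 1, 0]; VV[3]=max(VV[3],msg_vec) then VV[3][3]++ -> VV[3]=[0, 0, 1, 1]
Event 2: SEND 0->3: VV[0][0]++ -> VV[0]=[1, 0, 0, 0], msg_vec=[1, 0, 0, 0]; VV[3]=max(VV[3],msg_vec) then VV[3][3]++ -> VV[3]=[1, 0, 1, 2]
Event 3: SEND 3->1: VV[3][3]++ -> VV[3]=[1, 0, 1, 3], msg_vec=[1, 0, 1, 3]; VV[1]=max(VV[1],msg_vec) then VV[1][1]++ -> VV[1]=[1, 1, 1, 3]
Event 4: SEND 2->0: VV[2][2]++ -> VV[2]=[0, 0, 2, 0], msg_vec=[0, 0, 2, 0]; VV[0]=max(VV[0],msg_vec) then VV[0][0]++ -> VV[0]=[2, 0, 2, 0]
Event 5: SEND 1->2: VV[1][1]++ -> VV[1]=[1, 2, 1, 3], msg_vec=[1, 2, 1, 3]; VV[2]=max(VV[2],msg_vec) then VV[2][2]++ -> VV[2]=[1, 2, 3, 3]
Final vectors: VV[0]=[2, 0, 2, 0]; VV[1]=[1, 2, 1, 3]; VV[2]=[1, 2, 3, 3]; VV[3]=[1, 0, 1, 3]

Answer: 1 0 1 3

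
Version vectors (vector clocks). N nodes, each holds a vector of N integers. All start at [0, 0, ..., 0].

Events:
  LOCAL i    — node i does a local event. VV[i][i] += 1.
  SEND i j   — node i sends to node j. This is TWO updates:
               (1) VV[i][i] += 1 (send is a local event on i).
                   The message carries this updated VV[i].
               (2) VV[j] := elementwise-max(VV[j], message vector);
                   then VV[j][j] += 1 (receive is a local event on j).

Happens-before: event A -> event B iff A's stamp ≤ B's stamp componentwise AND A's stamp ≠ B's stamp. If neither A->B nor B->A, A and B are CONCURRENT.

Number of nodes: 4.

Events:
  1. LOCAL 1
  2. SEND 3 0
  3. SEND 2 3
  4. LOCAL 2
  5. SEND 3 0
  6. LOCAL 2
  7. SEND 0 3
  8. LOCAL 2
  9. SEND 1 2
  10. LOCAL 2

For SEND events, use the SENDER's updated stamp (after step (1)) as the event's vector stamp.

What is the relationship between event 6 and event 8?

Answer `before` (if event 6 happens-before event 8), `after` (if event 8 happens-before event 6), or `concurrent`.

Answer: before

Derivation:
Initial: VV[0]=[0, 0, 0, 0]
Initial: VV[1]=[0, 0, 0, 0]
Initial: VV[2]=[0, 0, 0, 0]
Initial: VV[3]=[0, 0, 0, 0]
Event 1: LOCAL 1: VV[1][1]++ -> VV[1]=[0, 1, 0, 0]
Event 2: SEND 3->0: VV[3][3]++ -> VV[3]=[0, 0, 0, 1], msg_vec=[0, 0, 0, 1]; VV[0]=max(VV[0],msg_vec) then VV[0][0]++ -> VV[0]=[1, 0, 0, 1]
Event 3: SEND 2->3: VV[2][2]++ -> VV[2]=[0, 0, 1, 0], msg_vec=[0, 0, 1, 0]; VV[3]=max(VV[3],msg_vec) then VV[3][3]++ -> VV[3]=[0, 0, 1, 2]
Event 4: LOCAL 2: VV[2][2]++ -> VV[2]=[0, 0, 2, 0]
Event 5: SEND 3->0: VV[3][3]++ -> VV[3]=[0, 0, 1, 3], msg_vec=[0, 0, 1, 3]; VV[0]=max(VV[0],msg_vec) then VV[0][0]++ -> VV[0]=[2, 0, 1, 3]
Event 6: LOCAL 2: VV[2][2]++ -> VV[2]=[0, 0, 3, 0]
Event 7: SEND 0->3: VV[0][0]++ -> VV[0]=[3, 0, 1, 3], msg_vec=[3, 0, 1, 3]; VV[3]=max(VV[3],msg_vec) then VV[3][3]++ -> VV[3]=[3, 0, 1, 4]
Event 8: LOCAL 2: VV[2][2]++ -> VV[2]=[0, 0, 4, 0]
Event 9: SEND 1->2: VV[1][1]++ -> VV[1]=[0, 2, 0, 0], msg_vec=[0, 2, 0, 0]; VV[2]=max(VV[2],msg_vec) then VV[2][2]++ -> VV[2]=[0, 2, 5, 0]
Event 10: LOCAL 2: VV[2][2]++ -> VV[2]=[0, 2, 6, 0]
Event 6 stamp: [0, 0, 3, 0]
Event 8 stamp: [0, 0, 4, 0]
[0, 0, 3, 0] <= [0, 0, 4, 0]? True
[0, 0, 4, 0] <= [0, 0, 3, 0]? False
Relation: before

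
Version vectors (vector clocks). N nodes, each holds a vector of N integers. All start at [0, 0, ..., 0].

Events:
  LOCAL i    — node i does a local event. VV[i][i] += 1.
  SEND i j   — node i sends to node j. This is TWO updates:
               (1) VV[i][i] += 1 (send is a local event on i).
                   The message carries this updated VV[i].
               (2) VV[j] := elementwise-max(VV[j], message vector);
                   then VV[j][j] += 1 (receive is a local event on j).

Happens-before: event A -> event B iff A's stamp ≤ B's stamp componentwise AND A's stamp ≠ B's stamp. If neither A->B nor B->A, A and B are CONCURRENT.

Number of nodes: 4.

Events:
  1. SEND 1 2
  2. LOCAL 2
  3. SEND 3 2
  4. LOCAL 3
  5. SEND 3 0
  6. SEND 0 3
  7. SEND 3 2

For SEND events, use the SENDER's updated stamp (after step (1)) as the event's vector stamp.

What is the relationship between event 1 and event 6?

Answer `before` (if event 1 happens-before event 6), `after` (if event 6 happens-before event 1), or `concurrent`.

Answer: concurrent

Derivation:
Initial: VV[0]=[0, 0, 0, 0]
Initial: VV[1]=[0, 0, 0, 0]
Initial: VV[2]=[0, 0, 0, 0]
Initial: VV[3]=[0, 0, 0, 0]
Event 1: SEND 1->2: VV[1][1]++ -> VV[1]=[0, 1, 0, 0], msg_vec=[0, 1, 0, 0]; VV[2]=max(VV[2],msg_vec) then VV[2][2]++ -> VV[2]=[0, 1, 1, 0]
Event 2: LOCAL 2: VV[2][2]++ -> VV[2]=[0, 1, 2, 0]
Event 3: SEND 3->2: VV[3][3]++ -> VV[3]=[0, 0, 0, 1], msg_vec=[0, 0, 0, 1]; VV[2]=max(VV[2],msg_vec) then VV[2][2]++ -> VV[2]=[0, 1, 3, 1]
Event 4: LOCAL 3: VV[3][3]++ -> VV[3]=[0, 0, 0, 2]
Event 5: SEND 3->0: VV[3][3]++ -> VV[3]=[0, 0, 0, 3], msg_vec=[0, 0, 0, 3]; VV[0]=max(VV[0],msg_vec) then VV[0][0]++ -> VV[0]=[1, 0, 0, 3]
Event 6: SEND 0->3: VV[0][0]++ -> VV[0]=[2, 0, 0, 3], msg_vec=[2, 0, 0, 3]; VV[3]=max(VV[3],msg_vec) then VV[3][3]++ -> VV[3]=[2, 0, 0, 4]
Event 7: SEND 3->2: VV[3][3]++ -> VV[3]=[2, 0, 0, 5], msg_vec=[2, 0, 0, 5]; VV[2]=max(VV[2],msg_vec) then VV[2][2]++ -> VV[2]=[2, 1, 4, 5]
Event 1 stamp: [0, 1, 0, 0]
Event 6 stamp: [2, 0, 0, 3]
[0, 1, 0, 0] <= [2, 0, 0, 3]? False
[2, 0, 0, 3] <= [0, 1, 0, 0]? False
Relation: concurrent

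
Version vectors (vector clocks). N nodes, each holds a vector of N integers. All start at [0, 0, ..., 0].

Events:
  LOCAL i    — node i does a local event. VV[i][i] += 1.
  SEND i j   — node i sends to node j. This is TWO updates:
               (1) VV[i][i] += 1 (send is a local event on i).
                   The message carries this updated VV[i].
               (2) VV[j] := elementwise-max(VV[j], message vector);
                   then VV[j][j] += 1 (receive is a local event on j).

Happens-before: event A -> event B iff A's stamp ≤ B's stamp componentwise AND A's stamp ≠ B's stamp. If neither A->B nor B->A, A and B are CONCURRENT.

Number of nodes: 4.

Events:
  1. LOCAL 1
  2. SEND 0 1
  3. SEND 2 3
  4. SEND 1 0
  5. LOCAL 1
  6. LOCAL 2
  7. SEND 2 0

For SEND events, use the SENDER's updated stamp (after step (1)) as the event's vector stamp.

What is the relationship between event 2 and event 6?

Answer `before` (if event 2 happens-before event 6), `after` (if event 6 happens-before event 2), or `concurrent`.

Initial: VV[0]=[0, 0, 0, 0]
Initial: VV[1]=[0, 0, 0, 0]
Initial: VV[2]=[0, 0, 0, 0]
Initial: VV[3]=[0, 0, 0, 0]
Event 1: LOCAL 1: VV[1][1]++ -> VV[1]=[0, 1, 0, 0]
Event 2: SEND 0->1: VV[0][0]++ -> VV[0]=[1, 0, 0, 0], msg_vec=[1, 0, 0, 0]; VV[1]=max(VV[1],msg_vec) then VV[1][1]++ -> VV[1]=[1, 2, 0, 0]
Event 3: SEND 2->3: VV[2][2]++ -> VV[2]=[0, 0, 1, 0], msg_vec=[0, 0, 1, 0]; VV[3]=max(VV[3],msg_vec) then VV[3][3]++ -> VV[3]=[0, 0, 1, 1]
Event 4: SEND 1->0: VV[1][1]++ -> VV[1]=[1, 3, 0, 0], msg_vec=[1, 3, 0, 0]; VV[0]=max(VV[0],msg_vec) then VV[0][0]++ -> VV[0]=[2, 3, 0, 0]
Event 5: LOCAL 1: VV[1][1]++ -> VV[1]=[1, 4, 0, 0]
Event 6: LOCAL 2: VV[2][2]++ -> VV[2]=[0, 0, 2, 0]
Event 7: SEND 2->0: VV[2][2]++ -> VV[2]=[0, 0, 3, 0], msg_vec=[0, 0, 3, 0]; VV[0]=max(VV[0],msg_vec) then VV[0][0]++ -> VV[0]=[3, 3, 3, 0]
Event 2 stamp: [1, 0, 0, 0]
Event 6 stamp: [0, 0, 2, 0]
[1, 0, 0, 0] <= [0, 0, 2, 0]? False
[0, 0, 2, 0] <= [1, 0, 0, 0]? False
Relation: concurrent

Answer: concurrent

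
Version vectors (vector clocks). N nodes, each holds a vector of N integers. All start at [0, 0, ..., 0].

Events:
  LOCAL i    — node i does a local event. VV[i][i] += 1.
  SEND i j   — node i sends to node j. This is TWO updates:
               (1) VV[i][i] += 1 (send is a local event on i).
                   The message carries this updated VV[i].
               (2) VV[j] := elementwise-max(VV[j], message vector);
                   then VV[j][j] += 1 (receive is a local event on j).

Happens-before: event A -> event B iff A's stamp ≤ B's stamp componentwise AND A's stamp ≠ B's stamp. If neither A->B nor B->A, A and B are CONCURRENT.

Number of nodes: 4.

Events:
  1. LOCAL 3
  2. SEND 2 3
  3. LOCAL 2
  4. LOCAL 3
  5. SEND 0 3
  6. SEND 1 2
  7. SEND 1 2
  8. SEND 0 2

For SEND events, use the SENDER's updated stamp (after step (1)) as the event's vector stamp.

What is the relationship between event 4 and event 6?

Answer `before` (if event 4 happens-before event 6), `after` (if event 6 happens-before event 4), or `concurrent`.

Initial: VV[0]=[0, 0, 0, 0]
Initial: VV[1]=[0, 0, 0, 0]
Initial: VV[2]=[0, 0, 0, 0]
Initial: VV[3]=[0, 0, 0, 0]
Event 1: LOCAL 3: VV[3][3]++ -> VV[3]=[0, 0, 0, 1]
Event 2: SEND 2->3: VV[2][2]++ -> VV[2]=[0, 0, 1, 0], msg_vec=[0, 0, 1, 0]; VV[3]=max(VV[3],msg_vec) then VV[3][3]++ -> VV[3]=[0, 0, 1, 2]
Event 3: LOCAL 2: VV[2][2]++ -> VV[2]=[0, 0, 2, 0]
Event 4: LOCAL 3: VV[3][3]++ -> VV[3]=[0, 0, 1, 3]
Event 5: SEND 0->3: VV[0][0]++ -> VV[0]=[1, 0, 0, 0], msg_vec=[1, 0, 0, 0]; VV[3]=max(VV[3],msg_vec) then VV[3][3]++ -> VV[3]=[1, 0, 1, 4]
Event 6: SEND 1->2: VV[1][1]++ -> VV[1]=[0, 1, 0, 0], msg_vec=[0, 1, 0, 0]; VV[2]=max(VV[2],msg_vec) then VV[2][2]++ -> VV[2]=[0, 1, 3, 0]
Event 7: SEND 1->2: VV[1][1]++ -> VV[1]=[0, 2, 0, 0], msg_vec=[0, 2, 0, 0]; VV[2]=max(VV[2],msg_vec) then VV[2][2]++ -> VV[2]=[0, 2, 4, 0]
Event 8: SEND 0->2: VV[0][0]++ -> VV[0]=[2, 0, 0, 0], msg_vec=[2, 0, 0, 0]; VV[2]=max(VV[2],msg_vec) then VV[2][2]++ -> VV[2]=[2, 2, 5, 0]
Event 4 stamp: [0, 0, 1, 3]
Event 6 stamp: [0, 1, 0, 0]
[0, 0, 1, 3] <= [0, 1, 0, 0]? False
[0, 1, 0, 0] <= [0, 0, 1, 3]? False
Relation: concurrent

Answer: concurrent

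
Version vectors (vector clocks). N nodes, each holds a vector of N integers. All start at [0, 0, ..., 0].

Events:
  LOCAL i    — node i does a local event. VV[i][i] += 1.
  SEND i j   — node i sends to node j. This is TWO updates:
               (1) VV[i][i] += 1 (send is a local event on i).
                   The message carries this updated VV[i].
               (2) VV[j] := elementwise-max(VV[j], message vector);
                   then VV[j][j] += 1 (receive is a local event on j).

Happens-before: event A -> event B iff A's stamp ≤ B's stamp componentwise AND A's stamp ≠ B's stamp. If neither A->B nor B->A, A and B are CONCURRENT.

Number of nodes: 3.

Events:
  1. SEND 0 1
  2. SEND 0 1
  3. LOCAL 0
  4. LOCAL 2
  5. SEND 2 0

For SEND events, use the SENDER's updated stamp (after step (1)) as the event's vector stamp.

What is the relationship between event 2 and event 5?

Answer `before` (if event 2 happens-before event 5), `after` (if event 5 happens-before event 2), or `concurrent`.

Initial: VV[0]=[0, 0, 0]
Initial: VV[1]=[0, 0, 0]
Initial: VV[2]=[0, 0, 0]
Event 1: SEND 0->1: VV[0][0]++ -> VV[0]=[1, 0, 0], msg_vec=[1, 0, 0]; VV[1]=max(VV[1],msg_vec) then VV[1][1]++ -> VV[1]=[1, 1, 0]
Event 2: SEND 0->1: VV[0][0]++ -> VV[0]=[2, 0, 0], msg_vec=[2, 0, 0]; VV[1]=max(VV[1],msg_vec) then VV[1][1]++ -> VV[1]=[2, 2, 0]
Event 3: LOCAL 0: VV[0][0]++ -> VV[0]=[3, 0, 0]
Event 4: LOCAL 2: VV[2][2]++ -> VV[2]=[0, 0, 1]
Event 5: SEND 2->0: VV[2][2]++ -> VV[2]=[0, 0, 2], msg_vec=[0, 0, 2]; VV[0]=max(VV[0],msg_vec) then VV[0][0]++ -> VV[0]=[4, 0, 2]
Event 2 stamp: [2, 0, 0]
Event 5 stamp: [0, 0, 2]
[2, 0, 0] <= [0, 0, 2]? False
[0, 0, 2] <= [2, 0, 0]? False
Relation: concurrent

Answer: concurrent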